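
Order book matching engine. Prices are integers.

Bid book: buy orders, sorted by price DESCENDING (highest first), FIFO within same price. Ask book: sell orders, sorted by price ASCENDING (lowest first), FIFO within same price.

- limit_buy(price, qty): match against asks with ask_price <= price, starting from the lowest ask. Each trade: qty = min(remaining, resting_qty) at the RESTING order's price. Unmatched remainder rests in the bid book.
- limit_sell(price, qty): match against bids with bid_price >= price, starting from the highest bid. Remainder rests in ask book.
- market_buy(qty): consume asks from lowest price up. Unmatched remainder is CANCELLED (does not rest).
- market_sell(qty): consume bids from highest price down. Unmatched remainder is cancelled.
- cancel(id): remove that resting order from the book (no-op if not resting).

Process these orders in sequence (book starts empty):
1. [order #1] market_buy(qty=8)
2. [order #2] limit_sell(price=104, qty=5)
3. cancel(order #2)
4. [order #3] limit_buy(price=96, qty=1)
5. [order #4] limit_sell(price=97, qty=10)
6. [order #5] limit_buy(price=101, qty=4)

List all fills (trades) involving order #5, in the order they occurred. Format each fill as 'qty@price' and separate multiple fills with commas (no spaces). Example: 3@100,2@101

After op 1 [order #1] market_buy(qty=8): fills=none; bids=[-] asks=[-]
After op 2 [order #2] limit_sell(price=104, qty=5): fills=none; bids=[-] asks=[#2:5@104]
After op 3 cancel(order #2): fills=none; bids=[-] asks=[-]
After op 4 [order #3] limit_buy(price=96, qty=1): fills=none; bids=[#3:1@96] asks=[-]
After op 5 [order #4] limit_sell(price=97, qty=10): fills=none; bids=[#3:1@96] asks=[#4:10@97]
After op 6 [order #5] limit_buy(price=101, qty=4): fills=#5x#4:4@97; bids=[#3:1@96] asks=[#4:6@97]

Answer: 4@97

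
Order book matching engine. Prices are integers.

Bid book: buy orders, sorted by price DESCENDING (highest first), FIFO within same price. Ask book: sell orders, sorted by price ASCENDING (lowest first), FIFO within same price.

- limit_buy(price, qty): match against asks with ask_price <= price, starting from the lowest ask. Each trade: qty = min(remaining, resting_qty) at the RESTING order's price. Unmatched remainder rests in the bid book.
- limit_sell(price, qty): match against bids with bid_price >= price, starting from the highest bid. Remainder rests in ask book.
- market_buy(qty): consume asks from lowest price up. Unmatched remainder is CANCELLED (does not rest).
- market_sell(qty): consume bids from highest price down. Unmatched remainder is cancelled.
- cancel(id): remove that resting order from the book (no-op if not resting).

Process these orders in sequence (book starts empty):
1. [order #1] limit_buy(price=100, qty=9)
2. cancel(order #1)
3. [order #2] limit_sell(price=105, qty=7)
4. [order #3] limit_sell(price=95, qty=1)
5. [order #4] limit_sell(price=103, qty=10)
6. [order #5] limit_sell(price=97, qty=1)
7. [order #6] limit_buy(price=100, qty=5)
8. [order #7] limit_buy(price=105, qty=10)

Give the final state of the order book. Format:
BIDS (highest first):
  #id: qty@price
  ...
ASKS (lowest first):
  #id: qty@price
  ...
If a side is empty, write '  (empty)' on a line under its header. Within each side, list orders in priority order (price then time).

Answer: BIDS (highest first):
  #6: 3@100
ASKS (lowest first):
  #2: 7@105

Derivation:
After op 1 [order #1] limit_buy(price=100, qty=9): fills=none; bids=[#1:9@100] asks=[-]
After op 2 cancel(order #1): fills=none; bids=[-] asks=[-]
After op 3 [order #2] limit_sell(price=105, qty=7): fills=none; bids=[-] asks=[#2:7@105]
After op 4 [order #3] limit_sell(price=95, qty=1): fills=none; bids=[-] asks=[#3:1@95 #2:7@105]
After op 5 [order #4] limit_sell(price=103, qty=10): fills=none; bids=[-] asks=[#3:1@95 #4:10@103 #2:7@105]
After op 6 [order #5] limit_sell(price=97, qty=1): fills=none; bids=[-] asks=[#3:1@95 #5:1@97 #4:10@103 #2:7@105]
After op 7 [order #6] limit_buy(price=100, qty=5): fills=#6x#3:1@95 #6x#5:1@97; bids=[#6:3@100] asks=[#4:10@103 #2:7@105]
After op 8 [order #7] limit_buy(price=105, qty=10): fills=#7x#4:10@103; bids=[#6:3@100] asks=[#2:7@105]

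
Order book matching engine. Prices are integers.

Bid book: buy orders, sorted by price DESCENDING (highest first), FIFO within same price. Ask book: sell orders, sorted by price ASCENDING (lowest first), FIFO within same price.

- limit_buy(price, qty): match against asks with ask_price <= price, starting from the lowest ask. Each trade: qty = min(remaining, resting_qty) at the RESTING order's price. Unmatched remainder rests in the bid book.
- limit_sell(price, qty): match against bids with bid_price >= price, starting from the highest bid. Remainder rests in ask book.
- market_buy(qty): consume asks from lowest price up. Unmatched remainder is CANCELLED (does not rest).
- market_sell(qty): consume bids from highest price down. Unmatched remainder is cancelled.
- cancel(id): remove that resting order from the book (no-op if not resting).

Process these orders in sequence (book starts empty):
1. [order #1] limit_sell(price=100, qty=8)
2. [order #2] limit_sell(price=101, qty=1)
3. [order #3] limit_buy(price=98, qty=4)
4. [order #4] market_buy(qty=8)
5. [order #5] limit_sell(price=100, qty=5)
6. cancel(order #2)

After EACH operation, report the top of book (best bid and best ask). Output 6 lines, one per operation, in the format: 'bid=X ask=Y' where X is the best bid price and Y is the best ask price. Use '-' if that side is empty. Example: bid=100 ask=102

After op 1 [order #1] limit_sell(price=100, qty=8): fills=none; bids=[-] asks=[#1:8@100]
After op 2 [order #2] limit_sell(price=101, qty=1): fills=none; bids=[-] asks=[#1:8@100 #2:1@101]
After op 3 [order #3] limit_buy(price=98, qty=4): fills=none; bids=[#3:4@98] asks=[#1:8@100 #2:1@101]
After op 4 [order #4] market_buy(qty=8): fills=#4x#1:8@100; bids=[#3:4@98] asks=[#2:1@101]
After op 5 [order #5] limit_sell(price=100, qty=5): fills=none; bids=[#3:4@98] asks=[#5:5@100 #2:1@101]
After op 6 cancel(order #2): fills=none; bids=[#3:4@98] asks=[#5:5@100]

Answer: bid=- ask=100
bid=- ask=100
bid=98 ask=100
bid=98 ask=101
bid=98 ask=100
bid=98 ask=100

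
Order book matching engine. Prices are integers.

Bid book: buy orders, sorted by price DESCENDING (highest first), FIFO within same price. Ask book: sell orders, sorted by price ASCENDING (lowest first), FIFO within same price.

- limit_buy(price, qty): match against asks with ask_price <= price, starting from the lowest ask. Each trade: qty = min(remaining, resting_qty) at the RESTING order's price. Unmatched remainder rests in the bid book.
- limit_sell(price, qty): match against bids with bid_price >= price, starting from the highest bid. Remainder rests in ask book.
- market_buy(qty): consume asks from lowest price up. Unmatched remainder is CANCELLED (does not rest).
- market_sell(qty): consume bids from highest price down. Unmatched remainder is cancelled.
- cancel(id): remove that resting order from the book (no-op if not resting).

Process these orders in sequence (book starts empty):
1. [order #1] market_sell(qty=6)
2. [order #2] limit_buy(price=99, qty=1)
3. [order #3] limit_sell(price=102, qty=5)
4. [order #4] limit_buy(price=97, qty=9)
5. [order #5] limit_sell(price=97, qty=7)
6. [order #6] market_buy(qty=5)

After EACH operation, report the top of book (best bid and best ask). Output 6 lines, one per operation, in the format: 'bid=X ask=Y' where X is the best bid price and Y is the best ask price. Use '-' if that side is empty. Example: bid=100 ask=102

Answer: bid=- ask=-
bid=99 ask=-
bid=99 ask=102
bid=99 ask=102
bid=97 ask=102
bid=97 ask=-

Derivation:
After op 1 [order #1] market_sell(qty=6): fills=none; bids=[-] asks=[-]
After op 2 [order #2] limit_buy(price=99, qty=1): fills=none; bids=[#2:1@99] asks=[-]
After op 3 [order #3] limit_sell(price=102, qty=5): fills=none; bids=[#2:1@99] asks=[#3:5@102]
After op 4 [order #4] limit_buy(price=97, qty=9): fills=none; bids=[#2:1@99 #4:9@97] asks=[#3:5@102]
After op 5 [order #5] limit_sell(price=97, qty=7): fills=#2x#5:1@99 #4x#5:6@97; bids=[#4:3@97] asks=[#3:5@102]
After op 6 [order #6] market_buy(qty=5): fills=#6x#3:5@102; bids=[#4:3@97] asks=[-]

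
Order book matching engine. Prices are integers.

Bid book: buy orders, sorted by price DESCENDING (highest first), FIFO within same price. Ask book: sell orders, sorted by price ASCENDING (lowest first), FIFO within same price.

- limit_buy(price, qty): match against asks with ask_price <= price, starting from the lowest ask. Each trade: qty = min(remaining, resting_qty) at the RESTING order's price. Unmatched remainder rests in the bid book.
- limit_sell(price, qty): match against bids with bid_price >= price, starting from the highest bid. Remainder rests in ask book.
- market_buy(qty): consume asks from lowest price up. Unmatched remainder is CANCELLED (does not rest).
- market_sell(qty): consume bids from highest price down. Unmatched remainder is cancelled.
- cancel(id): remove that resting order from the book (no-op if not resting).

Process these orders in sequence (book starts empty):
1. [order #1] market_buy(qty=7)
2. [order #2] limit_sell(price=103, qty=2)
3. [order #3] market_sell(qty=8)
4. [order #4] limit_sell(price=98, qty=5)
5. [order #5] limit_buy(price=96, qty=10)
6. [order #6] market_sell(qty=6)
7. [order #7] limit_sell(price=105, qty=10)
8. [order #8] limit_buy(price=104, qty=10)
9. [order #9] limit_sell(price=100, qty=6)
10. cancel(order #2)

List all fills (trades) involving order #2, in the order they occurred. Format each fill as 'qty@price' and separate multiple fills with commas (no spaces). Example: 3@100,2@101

After op 1 [order #1] market_buy(qty=7): fills=none; bids=[-] asks=[-]
After op 2 [order #2] limit_sell(price=103, qty=2): fills=none; bids=[-] asks=[#2:2@103]
After op 3 [order #3] market_sell(qty=8): fills=none; bids=[-] asks=[#2:2@103]
After op 4 [order #4] limit_sell(price=98, qty=5): fills=none; bids=[-] asks=[#4:5@98 #2:2@103]
After op 5 [order #5] limit_buy(price=96, qty=10): fills=none; bids=[#5:10@96] asks=[#4:5@98 #2:2@103]
After op 6 [order #6] market_sell(qty=6): fills=#5x#6:6@96; bids=[#5:4@96] asks=[#4:5@98 #2:2@103]
After op 7 [order #7] limit_sell(price=105, qty=10): fills=none; bids=[#5:4@96] asks=[#4:5@98 #2:2@103 #7:10@105]
After op 8 [order #8] limit_buy(price=104, qty=10): fills=#8x#4:5@98 #8x#2:2@103; bids=[#8:3@104 #5:4@96] asks=[#7:10@105]
After op 9 [order #9] limit_sell(price=100, qty=6): fills=#8x#9:3@104; bids=[#5:4@96] asks=[#9:3@100 #7:10@105]
After op 10 cancel(order #2): fills=none; bids=[#5:4@96] asks=[#9:3@100 #7:10@105]

Answer: 2@103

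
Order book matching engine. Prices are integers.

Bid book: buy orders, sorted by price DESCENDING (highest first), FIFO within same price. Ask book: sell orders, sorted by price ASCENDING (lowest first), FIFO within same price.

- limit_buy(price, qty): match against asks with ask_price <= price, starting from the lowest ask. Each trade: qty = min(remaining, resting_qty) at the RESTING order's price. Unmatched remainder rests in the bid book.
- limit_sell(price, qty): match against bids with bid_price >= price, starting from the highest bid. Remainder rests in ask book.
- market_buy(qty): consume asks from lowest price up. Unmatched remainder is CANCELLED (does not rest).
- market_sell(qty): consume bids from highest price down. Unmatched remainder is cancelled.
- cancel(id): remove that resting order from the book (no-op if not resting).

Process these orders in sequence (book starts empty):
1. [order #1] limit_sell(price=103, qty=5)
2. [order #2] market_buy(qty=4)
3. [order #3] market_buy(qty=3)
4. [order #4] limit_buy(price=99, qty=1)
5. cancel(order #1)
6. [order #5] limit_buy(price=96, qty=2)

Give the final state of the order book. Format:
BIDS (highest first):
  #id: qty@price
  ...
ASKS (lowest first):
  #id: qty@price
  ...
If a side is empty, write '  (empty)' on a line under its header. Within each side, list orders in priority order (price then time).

After op 1 [order #1] limit_sell(price=103, qty=5): fills=none; bids=[-] asks=[#1:5@103]
After op 2 [order #2] market_buy(qty=4): fills=#2x#1:4@103; bids=[-] asks=[#1:1@103]
After op 3 [order #3] market_buy(qty=3): fills=#3x#1:1@103; bids=[-] asks=[-]
After op 4 [order #4] limit_buy(price=99, qty=1): fills=none; bids=[#4:1@99] asks=[-]
After op 5 cancel(order #1): fills=none; bids=[#4:1@99] asks=[-]
After op 6 [order #5] limit_buy(price=96, qty=2): fills=none; bids=[#4:1@99 #5:2@96] asks=[-]

Answer: BIDS (highest first):
  #4: 1@99
  #5: 2@96
ASKS (lowest first):
  (empty)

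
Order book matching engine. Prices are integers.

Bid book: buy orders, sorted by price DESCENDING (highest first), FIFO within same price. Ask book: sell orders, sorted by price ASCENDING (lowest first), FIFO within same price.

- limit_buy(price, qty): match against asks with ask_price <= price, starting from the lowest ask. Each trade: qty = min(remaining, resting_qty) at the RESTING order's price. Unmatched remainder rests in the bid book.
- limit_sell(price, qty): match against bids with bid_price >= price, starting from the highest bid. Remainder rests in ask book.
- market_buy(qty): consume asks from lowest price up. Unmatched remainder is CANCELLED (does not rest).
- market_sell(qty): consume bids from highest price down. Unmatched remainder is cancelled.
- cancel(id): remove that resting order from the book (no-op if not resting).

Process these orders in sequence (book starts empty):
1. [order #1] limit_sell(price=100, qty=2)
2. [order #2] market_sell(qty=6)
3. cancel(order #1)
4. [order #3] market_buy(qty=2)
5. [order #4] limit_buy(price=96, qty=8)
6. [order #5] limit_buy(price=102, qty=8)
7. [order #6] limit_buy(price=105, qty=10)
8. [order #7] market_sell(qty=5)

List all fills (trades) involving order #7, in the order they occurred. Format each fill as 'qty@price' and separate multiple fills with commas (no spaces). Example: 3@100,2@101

Answer: 5@105

Derivation:
After op 1 [order #1] limit_sell(price=100, qty=2): fills=none; bids=[-] asks=[#1:2@100]
After op 2 [order #2] market_sell(qty=6): fills=none; bids=[-] asks=[#1:2@100]
After op 3 cancel(order #1): fills=none; bids=[-] asks=[-]
After op 4 [order #3] market_buy(qty=2): fills=none; bids=[-] asks=[-]
After op 5 [order #4] limit_buy(price=96, qty=8): fills=none; bids=[#4:8@96] asks=[-]
After op 6 [order #5] limit_buy(price=102, qty=8): fills=none; bids=[#5:8@102 #4:8@96] asks=[-]
After op 7 [order #6] limit_buy(price=105, qty=10): fills=none; bids=[#6:10@105 #5:8@102 #4:8@96] asks=[-]
After op 8 [order #7] market_sell(qty=5): fills=#6x#7:5@105; bids=[#6:5@105 #5:8@102 #4:8@96] asks=[-]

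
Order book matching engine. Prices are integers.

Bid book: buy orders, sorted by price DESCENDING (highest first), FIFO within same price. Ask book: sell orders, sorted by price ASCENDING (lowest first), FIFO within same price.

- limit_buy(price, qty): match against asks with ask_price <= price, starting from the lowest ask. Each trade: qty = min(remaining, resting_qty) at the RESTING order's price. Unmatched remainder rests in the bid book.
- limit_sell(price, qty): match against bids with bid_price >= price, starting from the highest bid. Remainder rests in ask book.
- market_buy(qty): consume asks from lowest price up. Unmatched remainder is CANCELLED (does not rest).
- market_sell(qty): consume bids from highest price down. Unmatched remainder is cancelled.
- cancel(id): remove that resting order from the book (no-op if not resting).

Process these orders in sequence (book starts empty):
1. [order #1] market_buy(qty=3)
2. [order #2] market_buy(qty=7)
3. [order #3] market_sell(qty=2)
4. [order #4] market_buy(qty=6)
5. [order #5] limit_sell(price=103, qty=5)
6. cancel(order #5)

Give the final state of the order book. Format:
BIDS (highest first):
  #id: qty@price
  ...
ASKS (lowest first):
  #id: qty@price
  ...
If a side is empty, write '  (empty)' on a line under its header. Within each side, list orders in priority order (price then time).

After op 1 [order #1] market_buy(qty=3): fills=none; bids=[-] asks=[-]
After op 2 [order #2] market_buy(qty=7): fills=none; bids=[-] asks=[-]
After op 3 [order #3] market_sell(qty=2): fills=none; bids=[-] asks=[-]
After op 4 [order #4] market_buy(qty=6): fills=none; bids=[-] asks=[-]
After op 5 [order #5] limit_sell(price=103, qty=5): fills=none; bids=[-] asks=[#5:5@103]
After op 6 cancel(order #5): fills=none; bids=[-] asks=[-]

Answer: BIDS (highest first):
  (empty)
ASKS (lowest first):
  (empty)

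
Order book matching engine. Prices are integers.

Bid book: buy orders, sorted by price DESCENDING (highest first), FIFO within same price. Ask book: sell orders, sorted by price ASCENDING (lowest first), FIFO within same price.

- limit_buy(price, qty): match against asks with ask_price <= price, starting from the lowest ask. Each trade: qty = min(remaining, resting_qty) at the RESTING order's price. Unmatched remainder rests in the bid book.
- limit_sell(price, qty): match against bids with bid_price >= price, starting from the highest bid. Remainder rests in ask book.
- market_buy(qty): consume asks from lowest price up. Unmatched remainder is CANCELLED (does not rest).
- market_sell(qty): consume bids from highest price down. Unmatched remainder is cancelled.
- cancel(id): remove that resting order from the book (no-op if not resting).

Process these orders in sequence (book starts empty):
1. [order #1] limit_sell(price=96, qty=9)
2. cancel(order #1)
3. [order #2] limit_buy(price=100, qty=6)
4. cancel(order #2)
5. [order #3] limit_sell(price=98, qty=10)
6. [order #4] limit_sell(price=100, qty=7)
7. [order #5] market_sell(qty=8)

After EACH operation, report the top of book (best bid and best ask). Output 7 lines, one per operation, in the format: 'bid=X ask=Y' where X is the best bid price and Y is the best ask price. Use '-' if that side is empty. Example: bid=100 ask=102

After op 1 [order #1] limit_sell(price=96, qty=9): fills=none; bids=[-] asks=[#1:9@96]
After op 2 cancel(order #1): fills=none; bids=[-] asks=[-]
After op 3 [order #2] limit_buy(price=100, qty=6): fills=none; bids=[#2:6@100] asks=[-]
After op 4 cancel(order #2): fills=none; bids=[-] asks=[-]
After op 5 [order #3] limit_sell(price=98, qty=10): fills=none; bids=[-] asks=[#3:10@98]
After op 6 [order #4] limit_sell(price=100, qty=7): fills=none; bids=[-] asks=[#3:10@98 #4:7@100]
After op 7 [order #5] market_sell(qty=8): fills=none; bids=[-] asks=[#3:10@98 #4:7@100]

Answer: bid=- ask=96
bid=- ask=-
bid=100 ask=-
bid=- ask=-
bid=- ask=98
bid=- ask=98
bid=- ask=98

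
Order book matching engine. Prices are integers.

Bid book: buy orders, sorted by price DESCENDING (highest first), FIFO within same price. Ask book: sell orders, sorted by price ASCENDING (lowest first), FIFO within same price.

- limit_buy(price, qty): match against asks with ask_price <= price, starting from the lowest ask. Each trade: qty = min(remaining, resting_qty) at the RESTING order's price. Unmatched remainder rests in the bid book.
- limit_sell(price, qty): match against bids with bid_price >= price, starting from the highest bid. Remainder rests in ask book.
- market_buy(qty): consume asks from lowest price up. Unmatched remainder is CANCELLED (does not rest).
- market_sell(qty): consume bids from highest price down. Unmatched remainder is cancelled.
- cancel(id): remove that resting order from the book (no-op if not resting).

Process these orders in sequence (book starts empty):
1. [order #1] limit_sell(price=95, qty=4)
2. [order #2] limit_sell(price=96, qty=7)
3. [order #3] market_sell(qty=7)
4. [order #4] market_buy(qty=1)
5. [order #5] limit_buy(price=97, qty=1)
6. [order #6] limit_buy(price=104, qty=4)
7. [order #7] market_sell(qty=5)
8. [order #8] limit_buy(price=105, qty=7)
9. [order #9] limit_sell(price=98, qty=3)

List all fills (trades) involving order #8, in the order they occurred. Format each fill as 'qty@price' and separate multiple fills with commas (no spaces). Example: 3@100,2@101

Answer: 5@96,2@105

Derivation:
After op 1 [order #1] limit_sell(price=95, qty=4): fills=none; bids=[-] asks=[#1:4@95]
After op 2 [order #2] limit_sell(price=96, qty=7): fills=none; bids=[-] asks=[#1:4@95 #2:7@96]
After op 3 [order #3] market_sell(qty=7): fills=none; bids=[-] asks=[#1:4@95 #2:7@96]
After op 4 [order #4] market_buy(qty=1): fills=#4x#1:1@95; bids=[-] asks=[#1:3@95 #2:7@96]
After op 5 [order #5] limit_buy(price=97, qty=1): fills=#5x#1:1@95; bids=[-] asks=[#1:2@95 #2:7@96]
After op 6 [order #6] limit_buy(price=104, qty=4): fills=#6x#1:2@95 #6x#2:2@96; bids=[-] asks=[#2:5@96]
After op 7 [order #7] market_sell(qty=5): fills=none; bids=[-] asks=[#2:5@96]
After op 8 [order #8] limit_buy(price=105, qty=7): fills=#8x#2:5@96; bids=[#8:2@105] asks=[-]
After op 9 [order #9] limit_sell(price=98, qty=3): fills=#8x#9:2@105; bids=[-] asks=[#9:1@98]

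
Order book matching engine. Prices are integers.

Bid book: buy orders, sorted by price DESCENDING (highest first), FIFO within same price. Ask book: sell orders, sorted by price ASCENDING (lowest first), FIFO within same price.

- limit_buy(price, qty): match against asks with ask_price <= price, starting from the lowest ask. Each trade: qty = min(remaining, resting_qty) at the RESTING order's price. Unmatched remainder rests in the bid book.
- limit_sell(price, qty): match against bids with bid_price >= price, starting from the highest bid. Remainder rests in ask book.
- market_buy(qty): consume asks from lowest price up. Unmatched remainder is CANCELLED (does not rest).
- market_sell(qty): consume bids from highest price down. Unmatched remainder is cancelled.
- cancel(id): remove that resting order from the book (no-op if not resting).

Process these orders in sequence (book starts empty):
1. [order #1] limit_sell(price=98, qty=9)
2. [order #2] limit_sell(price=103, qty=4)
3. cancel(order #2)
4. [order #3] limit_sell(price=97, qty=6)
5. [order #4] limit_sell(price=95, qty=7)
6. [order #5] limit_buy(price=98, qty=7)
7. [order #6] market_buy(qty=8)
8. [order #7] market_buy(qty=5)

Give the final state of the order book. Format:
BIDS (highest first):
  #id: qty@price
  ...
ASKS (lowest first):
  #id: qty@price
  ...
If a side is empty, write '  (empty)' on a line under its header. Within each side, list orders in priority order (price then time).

Answer: BIDS (highest first):
  (empty)
ASKS (lowest first):
  #1: 2@98

Derivation:
After op 1 [order #1] limit_sell(price=98, qty=9): fills=none; bids=[-] asks=[#1:9@98]
After op 2 [order #2] limit_sell(price=103, qty=4): fills=none; bids=[-] asks=[#1:9@98 #2:4@103]
After op 3 cancel(order #2): fills=none; bids=[-] asks=[#1:9@98]
After op 4 [order #3] limit_sell(price=97, qty=6): fills=none; bids=[-] asks=[#3:6@97 #1:9@98]
After op 5 [order #4] limit_sell(price=95, qty=7): fills=none; bids=[-] asks=[#4:7@95 #3:6@97 #1:9@98]
After op 6 [order #5] limit_buy(price=98, qty=7): fills=#5x#4:7@95; bids=[-] asks=[#3:6@97 #1:9@98]
After op 7 [order #6] market_buy(qty=8): fills=#6x#3:6@97 #6x#1:2@98; bids=[-] asks=[#1:7@98]
After op 8 [order #7] market_buy(qty=5): fills=#7x#1:5@98; bids=[-] asks=[#1:2@98]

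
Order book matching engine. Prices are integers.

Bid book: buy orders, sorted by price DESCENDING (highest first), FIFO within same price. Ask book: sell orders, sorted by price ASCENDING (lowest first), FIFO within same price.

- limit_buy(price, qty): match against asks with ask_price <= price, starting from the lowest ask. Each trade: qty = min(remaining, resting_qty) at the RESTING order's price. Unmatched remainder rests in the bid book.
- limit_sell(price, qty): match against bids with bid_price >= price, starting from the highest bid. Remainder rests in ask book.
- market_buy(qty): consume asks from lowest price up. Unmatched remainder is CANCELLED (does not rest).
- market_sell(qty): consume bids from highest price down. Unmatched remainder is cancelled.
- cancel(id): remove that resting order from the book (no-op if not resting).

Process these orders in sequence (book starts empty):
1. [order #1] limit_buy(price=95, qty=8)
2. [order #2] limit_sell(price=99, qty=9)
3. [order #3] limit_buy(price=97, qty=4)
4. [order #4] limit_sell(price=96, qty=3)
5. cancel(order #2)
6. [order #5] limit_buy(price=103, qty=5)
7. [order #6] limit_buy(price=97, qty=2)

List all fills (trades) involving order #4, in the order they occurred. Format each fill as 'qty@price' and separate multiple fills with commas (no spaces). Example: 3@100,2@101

Answer: 3@97

Derivation:
After op 1 [order #1] limit_buy(price=95, qty=8): fills=none; bids=[#1:8@95] asks=[-]
After op 2 [order #2] limit_sell(price=99, qty=9): fills=none; bids=[#1:8@95] asks=[#2:9@99]
After op 3 [order #3] limit_buy(price=97, qty=4): fills=none; bids=[#3:4@97 #1:8@95] asks=[#2:9@99]
After op 4 [order #4] limit_sell(price=96, qty=3): fills=#3x#4:3@97; bids=[#3:1@97 #1:8@95] asks=[#2:9@99]
After op 5 cancel(order #2): fills=none; bids=[#3:1@97 #1:8@95] asks=[-]
After op 6 [order #5] limit_buy(price=103, qty=5): fills=none; bids=[#5:5@103 #3:1@97 #1:8@95] asks=[-]
After op 7 [order #6] limit_buy(price=97, qty=2): fills=none; bids=[#5:5@103 #3:1@97 #6:2@97 #1:8@95] asks=[-]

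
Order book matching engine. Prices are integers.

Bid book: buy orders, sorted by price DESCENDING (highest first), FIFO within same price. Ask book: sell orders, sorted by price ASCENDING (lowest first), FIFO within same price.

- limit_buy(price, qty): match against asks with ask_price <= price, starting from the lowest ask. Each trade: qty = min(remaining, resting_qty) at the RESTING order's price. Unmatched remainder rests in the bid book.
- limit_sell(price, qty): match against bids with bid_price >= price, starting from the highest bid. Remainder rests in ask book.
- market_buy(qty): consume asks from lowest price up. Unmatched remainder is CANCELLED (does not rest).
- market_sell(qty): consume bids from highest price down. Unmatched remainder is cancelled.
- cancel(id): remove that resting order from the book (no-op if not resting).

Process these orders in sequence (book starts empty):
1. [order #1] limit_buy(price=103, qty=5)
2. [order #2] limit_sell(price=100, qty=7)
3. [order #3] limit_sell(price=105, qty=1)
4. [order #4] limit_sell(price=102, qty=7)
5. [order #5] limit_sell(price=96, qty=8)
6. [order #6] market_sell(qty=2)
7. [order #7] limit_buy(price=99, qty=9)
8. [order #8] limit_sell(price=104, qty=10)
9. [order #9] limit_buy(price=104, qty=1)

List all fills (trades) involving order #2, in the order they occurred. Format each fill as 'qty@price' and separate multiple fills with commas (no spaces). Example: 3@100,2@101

After op 1 [order #1] limit_buy(price=103, qty=5): fills=none; bids=[#1:5@103] asks=[-]
After op 2 [order #2] limit_sell(price=100, qty=7): fills=#1x#2:5@103; bids=[-] asks=[#2:2@100]
After op 3 [order #3] limit_sell(price=105, qty=1): fills=none; bids=[-] asks=[#2:2@100 #3:1@105]
After op 4 [order #4] limit_sell(price=102, qty=7): fills=none; bids=[-] asks=[#2:2@100 #4:7@102 #3:1@105]
After op 5 [order #5] limit_sell(price=96, qty=8): fills=none; bids=[-] asks=[#5:8@96 #2:2@100 #4:7@102 #3:1@105]
After op 6 [order #6] market_sell(qty=2): fills=none; bids=[-] asks=[#5:8@96 #2:2@100 #4:7@102 #3:1@105]
After op 7 [order #7] limit_buy(price=99, qty=9): fills=#7x#5:8@96; bids=[#7:1@99] asks=[#2:2@100 #4:7@102 #3:1@105]
After op 8 [order #8] limit_sell(price=104, qty=10): fills=none; bids=[#7:1@99] asks=[#2:2@100 #4:7@102 #8:10@104 #3:1@105]
After op 9 [order #9] limit_buy(price=104, qty=1): fills=#9x#2:1@100; bids=[#7:1@99] asks=[#2:1@100 #4:7@102 #8:10@104 #3:1@105]

Answer: 5@103,1@100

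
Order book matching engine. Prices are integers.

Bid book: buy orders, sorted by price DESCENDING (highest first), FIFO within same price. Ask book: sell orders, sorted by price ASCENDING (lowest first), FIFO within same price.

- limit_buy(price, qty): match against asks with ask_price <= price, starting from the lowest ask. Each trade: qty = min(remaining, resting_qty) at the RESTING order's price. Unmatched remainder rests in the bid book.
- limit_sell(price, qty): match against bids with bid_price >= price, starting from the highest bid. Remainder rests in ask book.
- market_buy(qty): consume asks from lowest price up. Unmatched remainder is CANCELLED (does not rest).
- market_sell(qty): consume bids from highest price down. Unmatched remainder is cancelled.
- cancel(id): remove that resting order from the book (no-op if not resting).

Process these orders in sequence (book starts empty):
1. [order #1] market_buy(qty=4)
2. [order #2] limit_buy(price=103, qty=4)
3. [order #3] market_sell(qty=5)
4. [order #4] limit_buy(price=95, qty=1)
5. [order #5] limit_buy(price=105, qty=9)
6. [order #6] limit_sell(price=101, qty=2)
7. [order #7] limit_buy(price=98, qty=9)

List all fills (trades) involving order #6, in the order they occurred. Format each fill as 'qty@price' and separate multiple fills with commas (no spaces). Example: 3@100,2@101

After op 1 [order #1] market_buy(qty=4): fills=none; bids=[-] asks=[-]
After op 2 [order #2] limit_buy(price=103, qty=4): fills=none; bids=[#2:4@103] asks=[-]
After op 3 [order #3] market_sell(qty=5): fills=#2x#3:4@103; bids=[-] asks=[-]
After op 4 [order #4] limit_buy(price=95, qty=1): fills=none; bids=[#4:1@95] asks=[-]
After op 5 [order #5] limit_buy(price=105, qty=9): fills=none; bids=[#5:9@105 #4:1@95] asks=[-]
After op 6 [order #6] limit_sell(price=101, qty=2): fills=#5x#6:2@105; bids=[#5:7@105 #4:1@95] asks=[-]
After op 7 [order #7] limit_buy(price=98, qty=9): fills=none; bids=[#5:7@105 #7:9@98 #4:1@95] asks=[-]

Answer: 2@105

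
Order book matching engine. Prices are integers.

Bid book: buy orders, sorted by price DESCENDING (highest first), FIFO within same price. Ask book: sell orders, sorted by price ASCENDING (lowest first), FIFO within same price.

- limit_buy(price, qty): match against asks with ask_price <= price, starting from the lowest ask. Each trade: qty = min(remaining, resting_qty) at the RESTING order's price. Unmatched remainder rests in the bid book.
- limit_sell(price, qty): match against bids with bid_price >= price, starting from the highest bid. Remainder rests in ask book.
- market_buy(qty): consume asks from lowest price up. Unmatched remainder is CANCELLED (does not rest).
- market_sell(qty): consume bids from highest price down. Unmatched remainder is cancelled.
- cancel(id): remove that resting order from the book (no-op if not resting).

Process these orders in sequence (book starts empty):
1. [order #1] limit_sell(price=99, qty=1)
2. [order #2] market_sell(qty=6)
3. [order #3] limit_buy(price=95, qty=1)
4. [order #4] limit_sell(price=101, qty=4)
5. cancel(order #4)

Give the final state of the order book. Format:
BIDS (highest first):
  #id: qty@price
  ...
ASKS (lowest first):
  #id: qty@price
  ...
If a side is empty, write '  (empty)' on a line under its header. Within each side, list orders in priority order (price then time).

Answer: BIDS (highest first):
  #3: 1@95
ASKS (lowest first):
  #1: 1@99

Derivation:
After op 1 [order #1] limit_sell(price=99, qty=1): fills=none; bids=[-] asks=[#1:1@99]
After op 2 [order #2] market_sell(qty=6): fills=none; bids=[-] asks=[#1:1@99]
After op 3 [order #3] limit_buy(price=95, qty=1): fills=none; bids=[#3:1@95] asks=[#1:1@99]
After op 4 [order #4] limit_sell(price=101, qty=4): fills=none; bids=[#3:1@95] asks=[#1:1@99 #4:4@101]
After op 5 cancel(order #4): fills=none; bids=[#3:1@95] asks=[#1:1@99]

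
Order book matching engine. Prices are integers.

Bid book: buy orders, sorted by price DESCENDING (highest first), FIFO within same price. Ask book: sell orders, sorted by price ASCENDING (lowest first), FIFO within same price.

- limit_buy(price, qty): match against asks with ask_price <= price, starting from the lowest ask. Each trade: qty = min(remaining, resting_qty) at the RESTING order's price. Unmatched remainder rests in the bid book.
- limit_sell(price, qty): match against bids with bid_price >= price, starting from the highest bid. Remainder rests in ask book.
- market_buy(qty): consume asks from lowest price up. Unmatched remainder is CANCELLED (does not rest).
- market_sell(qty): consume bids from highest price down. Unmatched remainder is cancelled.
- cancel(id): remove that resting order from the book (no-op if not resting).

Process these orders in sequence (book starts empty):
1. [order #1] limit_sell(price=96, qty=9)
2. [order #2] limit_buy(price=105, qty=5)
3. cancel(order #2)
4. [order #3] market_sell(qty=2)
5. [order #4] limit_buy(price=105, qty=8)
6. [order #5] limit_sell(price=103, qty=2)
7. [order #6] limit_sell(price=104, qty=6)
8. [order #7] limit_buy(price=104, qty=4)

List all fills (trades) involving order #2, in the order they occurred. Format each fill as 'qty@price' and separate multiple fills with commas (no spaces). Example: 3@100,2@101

After op 1 [order #1] limit_sell(price=96, qty=9): fills=none; bids=[-] asks=[#1:9@96]
After op 2 [order #2] limit_buy(price=105, qty=5): fills=#2x#1:5@96; bids=[-] asks=[#1:4@96]
After op 3 cancel(order #2): fills=none; bids=[-] asks=[#1:4@96]
After op 4 [order #3] market_sell(qty=2): fills=none; bids=[-] asks=[#1:4@96]
After op 5 [order #4] limit_buy(price=105, qty=8): fills=#4x#1:4@96; bids=[#4:4@105] asks=[-]
After op 6 [order #5] limit_sell(price=103, qty=2): fills=#4x#5:2@105; bids=[#4:2@105] asks=[-]
After op 7 [order #6] limit_sell(price=104, qty=6): fills=#4x#6:2@105; bids=[-] asks=[#6:4@104]
After op 8 [order #7] limit_buy(price=104, qty=4): fills=#7x#6:4@104; bids=[-] asks=[-]

Answer: 5@96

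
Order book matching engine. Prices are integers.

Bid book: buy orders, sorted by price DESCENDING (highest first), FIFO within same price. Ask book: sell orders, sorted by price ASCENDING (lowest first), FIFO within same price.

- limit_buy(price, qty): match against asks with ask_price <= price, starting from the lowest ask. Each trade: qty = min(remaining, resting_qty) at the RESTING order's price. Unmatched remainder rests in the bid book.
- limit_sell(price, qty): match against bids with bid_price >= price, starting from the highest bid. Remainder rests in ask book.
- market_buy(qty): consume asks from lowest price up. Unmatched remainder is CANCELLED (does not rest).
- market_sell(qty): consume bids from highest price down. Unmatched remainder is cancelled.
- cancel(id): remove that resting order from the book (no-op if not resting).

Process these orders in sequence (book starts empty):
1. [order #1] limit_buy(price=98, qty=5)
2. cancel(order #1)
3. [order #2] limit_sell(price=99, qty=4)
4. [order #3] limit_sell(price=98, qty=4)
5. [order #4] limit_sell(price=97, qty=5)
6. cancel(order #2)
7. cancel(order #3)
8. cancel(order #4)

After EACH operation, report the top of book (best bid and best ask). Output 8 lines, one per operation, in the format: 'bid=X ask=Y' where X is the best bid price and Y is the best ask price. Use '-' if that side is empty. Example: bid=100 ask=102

Answer: bid=98 ask=-
bid=- ask=-
bid=- ask=99
bid=- ask=98
bid=- ask=97
bid=- ask=97
bid=- ask=97
bid=- ask=-

Derivation:
After op 1 [order #1] limit_buy(price=98, qty=5): fills=none; bids=[#1:5@98] asks=[-]
After op 2 cancel(order #1): fills=none; bids=[-] asks=[-]
After op 3 [order #2] limit_sell(price=99, qty=4): fills=none; bids=[-] asks=[#2:4@99]
After op 4 [order #3] limit_sell(price=98, qty=4): fills=none; bids=[-] asks=[#3:4@98 #2:4@99]
After op 5 [order #4] limit_sell(price=97, qty=5): fills=none; bids=[-] asks=[#4:5@97 #3:4@98 #2:4@99]
After op 6 cancel(order #2): fills=none; bids=[-] asks=[#4:5@97 #3:4@98]
After op 7 cancel(order #3): fills=none; bids=[-] asks=[#4:5@97]
After op 8 cancel(order #4): fills=none; bids=[-] asks=[-]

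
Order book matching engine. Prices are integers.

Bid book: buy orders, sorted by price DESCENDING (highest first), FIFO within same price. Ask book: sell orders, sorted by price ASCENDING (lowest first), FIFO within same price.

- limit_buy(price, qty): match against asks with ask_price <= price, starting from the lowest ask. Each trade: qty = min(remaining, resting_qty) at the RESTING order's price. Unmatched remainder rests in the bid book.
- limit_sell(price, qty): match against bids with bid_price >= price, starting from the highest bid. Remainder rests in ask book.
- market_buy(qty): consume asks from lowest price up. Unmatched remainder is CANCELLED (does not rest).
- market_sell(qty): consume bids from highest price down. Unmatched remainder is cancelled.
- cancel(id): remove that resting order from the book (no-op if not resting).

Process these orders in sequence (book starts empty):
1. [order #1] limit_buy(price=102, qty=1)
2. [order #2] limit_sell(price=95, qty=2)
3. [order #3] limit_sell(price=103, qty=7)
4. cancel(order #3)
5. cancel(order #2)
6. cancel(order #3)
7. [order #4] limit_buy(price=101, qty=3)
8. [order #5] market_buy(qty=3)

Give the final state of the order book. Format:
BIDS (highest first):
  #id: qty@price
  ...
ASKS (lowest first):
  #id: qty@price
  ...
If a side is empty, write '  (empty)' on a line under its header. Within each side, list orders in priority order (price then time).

Answer: BIDS (highest first):
  #4: 3@101
ASKS (lowest first):
  (empty)

Derivation:
After op 1 [order #1] limit_buy(price=102, qty=1): fills=none; bids=[#1:1@102] asks=[-]
After op 2 [order #2] limit_sell(price=95, qty=2): fills=#1x#2:1@102; bids=[-] asks=[#2:1@95]
After op 3 [order #3] limit_sell(price=103, qty=7): fills=none; bids=[-] asks=[#2:1@95 #3:7@103]
After op 4 cancel(order #3): fills=none; bids=[-] asks=[#2:1@95]
After op 5 cancel(order #2): fills=none; bids=[-] asks=[-]
After op 6 cancel(order #3): fills=none; bids=[-] asks=[-]
After op 7 [order #4] limit_buy(price=101, qty=3): fills=none; bids=[#4:3@101] asks=[-]
After op 8 [order #5] market_buy(qty=3): fills=none; bids=[#4:3@101] asks=[-]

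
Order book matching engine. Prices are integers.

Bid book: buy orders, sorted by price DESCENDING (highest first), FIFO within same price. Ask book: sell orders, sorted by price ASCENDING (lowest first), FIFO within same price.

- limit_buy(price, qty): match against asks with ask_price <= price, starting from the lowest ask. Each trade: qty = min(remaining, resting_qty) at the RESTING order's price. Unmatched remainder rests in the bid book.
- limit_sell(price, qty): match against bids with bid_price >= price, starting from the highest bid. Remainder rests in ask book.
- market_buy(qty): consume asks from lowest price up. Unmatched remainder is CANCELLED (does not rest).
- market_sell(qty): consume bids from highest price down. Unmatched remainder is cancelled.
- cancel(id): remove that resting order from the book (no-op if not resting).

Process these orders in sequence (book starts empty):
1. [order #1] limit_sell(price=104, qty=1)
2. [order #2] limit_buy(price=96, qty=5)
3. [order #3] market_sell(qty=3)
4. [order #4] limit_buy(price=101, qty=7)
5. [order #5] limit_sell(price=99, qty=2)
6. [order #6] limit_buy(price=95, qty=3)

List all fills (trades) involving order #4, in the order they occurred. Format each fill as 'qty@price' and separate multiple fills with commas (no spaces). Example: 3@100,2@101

Answer: 2@101

Derivation:
After op 1 [order #1] limit_sell(price=104, qty=1): fills=none; bids=[-] asks=[#1:1@104]
After op 2 [order #2] limit_buy(price=96, qty=5): fills=none; bids=[#2:5@96] asks=[#1:1@104]
After op 3 [order #3] market_sell(qty=3): fills=#2x#3:3@96; bids=[#2:2@96] asks=[#1:1@104]
After op 4 [order #4] limit_buy(price=101, qty=7): fills=none; bids=[#4:7@101 #2:2@96] asks=[#1:1@104]
After op 5 [order #5] limit_sell(price=99, qty=2): fills=#4x#5:2@101; bids=[#4:5@101 #2:2@96] asks=[#1:1@104]
After op 6 [order #6] limit_buy(price=95, qty=3): fills=none; bids=[#4:5@101 #2:2@96 #6:3@95] asks=[#1:1@104]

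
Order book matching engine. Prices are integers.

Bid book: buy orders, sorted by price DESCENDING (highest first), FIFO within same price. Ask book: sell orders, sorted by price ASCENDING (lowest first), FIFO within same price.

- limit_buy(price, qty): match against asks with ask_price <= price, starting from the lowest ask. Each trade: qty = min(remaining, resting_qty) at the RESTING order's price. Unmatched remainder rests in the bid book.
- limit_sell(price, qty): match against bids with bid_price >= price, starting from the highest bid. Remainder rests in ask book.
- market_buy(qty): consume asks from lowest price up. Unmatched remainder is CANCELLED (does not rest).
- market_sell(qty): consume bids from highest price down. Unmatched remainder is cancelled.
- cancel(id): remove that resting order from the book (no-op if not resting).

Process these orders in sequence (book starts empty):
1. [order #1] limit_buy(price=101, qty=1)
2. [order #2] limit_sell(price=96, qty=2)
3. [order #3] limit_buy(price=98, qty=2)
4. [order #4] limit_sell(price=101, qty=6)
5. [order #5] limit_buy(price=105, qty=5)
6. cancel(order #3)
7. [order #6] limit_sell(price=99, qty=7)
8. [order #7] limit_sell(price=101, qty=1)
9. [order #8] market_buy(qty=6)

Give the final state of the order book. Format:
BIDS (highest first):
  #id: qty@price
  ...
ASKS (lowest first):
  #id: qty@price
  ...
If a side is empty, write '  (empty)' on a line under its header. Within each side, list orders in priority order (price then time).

After op 1 [order #1] limit_buy(price=101, qty=1): fills=none; bids=[#1:1@101] asks=[-]
After op 2 [order #2] limit_sell(price=96, qty=2): fills=#1x#2:1@101; bids=[-] asks=[#2:1@96]
After op 3 [order #3] limit_buy(price=98, qty=2): fills=#3x#2:1@96; bids=[#3:1@98] asks=[-]
After op 4 [order #4] limit_sell(price=101, qty=6): fills=none; bids=[#3:1@98] asks=[#4:6@101]
After op 5 [order #5] limit_buy(price=105, qty=5): fills=#5x#4:5@101; bids=[#3:1@98] asks=[#4:1@101]
After op 6 cancel(order #3): fills=none; bids=[-] asks=[#4:1@101]
After op 7 [order #6] limit_sell(price=99, qty=7): fills=none; bids=[-] asks=[#6:7@99 #4:1@101]
After op 8 [order #7] limit_sell(price=101, qty=1): fills=none; bids=[-] asks=[#6:7@99 #4:1@101 #7:1@101]
After op 9 [order #8] market_buy(qty=6): fills=#8x#6:6@99; bids=[-] asks=[#6:1@99 #4:1@101 #7:1@101]

Answer: BIDS (highest first):
  (empty)
ASKS (lowest first):
  #6: 1@99
  #4: 1@101
  #7: 1@101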